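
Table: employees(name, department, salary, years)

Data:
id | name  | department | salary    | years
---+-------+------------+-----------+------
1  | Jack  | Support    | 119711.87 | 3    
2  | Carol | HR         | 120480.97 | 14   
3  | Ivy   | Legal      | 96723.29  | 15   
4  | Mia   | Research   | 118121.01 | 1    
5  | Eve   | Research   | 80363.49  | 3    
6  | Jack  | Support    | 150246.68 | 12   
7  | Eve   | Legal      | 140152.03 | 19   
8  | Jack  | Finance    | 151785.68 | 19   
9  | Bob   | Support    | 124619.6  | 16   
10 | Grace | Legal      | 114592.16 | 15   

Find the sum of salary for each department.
SELECT department, SUM(salary) as result
FROM employees
GROUP BY department

Result:
  Finance: 151785.68
  HR: 120480.97
  Legal: 351467.48
  Research: 198484.50
  Support: 394578.15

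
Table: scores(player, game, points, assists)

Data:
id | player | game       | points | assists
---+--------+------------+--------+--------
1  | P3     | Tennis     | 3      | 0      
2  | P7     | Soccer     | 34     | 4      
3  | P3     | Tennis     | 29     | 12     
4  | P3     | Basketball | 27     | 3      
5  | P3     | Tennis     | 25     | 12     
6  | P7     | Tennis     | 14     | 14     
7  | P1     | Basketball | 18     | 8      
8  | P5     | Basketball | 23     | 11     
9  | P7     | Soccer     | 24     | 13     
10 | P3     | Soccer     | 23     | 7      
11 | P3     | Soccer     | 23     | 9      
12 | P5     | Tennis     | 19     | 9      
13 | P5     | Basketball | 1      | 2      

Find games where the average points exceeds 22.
SELECT game, AVG(points)
FROM scores
GROUP BY game
HAVING AVG(points) > 22

Result:
  Soccer: avg=26.00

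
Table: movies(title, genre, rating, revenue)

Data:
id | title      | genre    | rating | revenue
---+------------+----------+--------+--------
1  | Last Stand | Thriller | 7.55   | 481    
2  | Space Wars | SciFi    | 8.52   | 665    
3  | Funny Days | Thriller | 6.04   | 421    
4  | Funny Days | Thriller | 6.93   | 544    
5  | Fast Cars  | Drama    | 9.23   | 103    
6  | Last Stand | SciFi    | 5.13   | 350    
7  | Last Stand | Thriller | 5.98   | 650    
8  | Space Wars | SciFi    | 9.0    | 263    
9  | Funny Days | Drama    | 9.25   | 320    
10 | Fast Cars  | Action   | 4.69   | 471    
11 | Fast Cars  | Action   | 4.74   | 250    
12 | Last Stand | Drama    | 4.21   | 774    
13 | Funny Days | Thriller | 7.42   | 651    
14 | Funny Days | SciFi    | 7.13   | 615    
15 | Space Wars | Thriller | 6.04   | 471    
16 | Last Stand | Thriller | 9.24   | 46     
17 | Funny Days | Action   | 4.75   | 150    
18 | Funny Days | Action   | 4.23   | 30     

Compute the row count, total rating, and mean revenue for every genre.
SELECT genre,
       COUNT(*) as cnt,
       SUM(rating) as total_rating,
       AVG(revenue) as avg_revenue
FROM movies
GROUP BY genre

Result:
  Action: 4 records, 18.41 total rating, 225.25 avg revenue
  Drama: 3 records, 22.69 total rating, 399.00 avg revenue
  SciFi: 4 records, 29.78 total rating, 473.25 avg revenue
  Thriller: 7 records, 49.20 total rating, 466.29 avg revenue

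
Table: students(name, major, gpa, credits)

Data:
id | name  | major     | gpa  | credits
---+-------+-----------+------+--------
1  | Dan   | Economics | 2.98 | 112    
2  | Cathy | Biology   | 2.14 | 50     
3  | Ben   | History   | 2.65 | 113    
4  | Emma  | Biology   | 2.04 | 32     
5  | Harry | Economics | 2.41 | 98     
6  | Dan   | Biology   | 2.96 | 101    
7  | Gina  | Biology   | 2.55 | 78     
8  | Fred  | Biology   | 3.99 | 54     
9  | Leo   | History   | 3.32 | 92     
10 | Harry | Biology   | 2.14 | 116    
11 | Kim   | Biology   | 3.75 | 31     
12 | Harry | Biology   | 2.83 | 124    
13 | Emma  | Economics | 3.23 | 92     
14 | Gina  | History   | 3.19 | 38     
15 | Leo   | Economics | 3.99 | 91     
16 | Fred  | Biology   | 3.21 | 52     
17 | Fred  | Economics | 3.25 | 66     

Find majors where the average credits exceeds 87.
SELECT major, AVG(credits)
FROM students
GROUP BY major
HAVING AVG(credits) > 87

Result:
  Economics: avg=91.80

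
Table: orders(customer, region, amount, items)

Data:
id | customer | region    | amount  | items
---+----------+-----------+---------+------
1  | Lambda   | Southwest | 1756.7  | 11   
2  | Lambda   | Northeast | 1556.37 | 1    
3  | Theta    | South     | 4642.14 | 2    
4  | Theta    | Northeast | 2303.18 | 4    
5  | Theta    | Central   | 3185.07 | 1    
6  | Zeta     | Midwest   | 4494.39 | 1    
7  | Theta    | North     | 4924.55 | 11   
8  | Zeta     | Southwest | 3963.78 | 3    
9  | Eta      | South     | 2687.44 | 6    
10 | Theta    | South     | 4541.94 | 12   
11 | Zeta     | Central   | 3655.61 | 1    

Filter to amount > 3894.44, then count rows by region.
SELECT region, COUNT(*)
FROM orders
WHERE amount > 3894.44
GROUP BY region

Note: WHERE filters rows before grouping.

Result:
  Midwest: 1
  North: 1
  South: 2
  Southwest: 1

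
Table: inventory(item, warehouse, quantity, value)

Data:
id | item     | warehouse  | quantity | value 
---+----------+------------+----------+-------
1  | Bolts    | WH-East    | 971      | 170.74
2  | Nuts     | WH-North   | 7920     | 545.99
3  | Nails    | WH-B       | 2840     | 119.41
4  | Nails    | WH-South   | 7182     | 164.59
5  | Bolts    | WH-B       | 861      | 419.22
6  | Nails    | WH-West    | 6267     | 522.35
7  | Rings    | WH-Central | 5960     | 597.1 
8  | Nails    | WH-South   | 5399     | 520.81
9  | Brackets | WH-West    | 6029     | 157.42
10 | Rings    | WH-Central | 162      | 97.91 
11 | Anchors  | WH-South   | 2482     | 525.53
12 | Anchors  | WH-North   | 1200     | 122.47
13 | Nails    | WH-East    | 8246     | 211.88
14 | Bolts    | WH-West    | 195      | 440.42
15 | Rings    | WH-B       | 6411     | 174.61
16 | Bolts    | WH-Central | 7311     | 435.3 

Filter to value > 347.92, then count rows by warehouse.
SELECT warehouse, COUNT(*)
FROM inventory
WHERE value > 347.92
GROUP BY warehouse

Note: WHERE filters rows before grouping.

Result:
  WH-B: 1
  WH-Central: 2
  WH-North: 1
  WH-South: 2
  WH-West: 2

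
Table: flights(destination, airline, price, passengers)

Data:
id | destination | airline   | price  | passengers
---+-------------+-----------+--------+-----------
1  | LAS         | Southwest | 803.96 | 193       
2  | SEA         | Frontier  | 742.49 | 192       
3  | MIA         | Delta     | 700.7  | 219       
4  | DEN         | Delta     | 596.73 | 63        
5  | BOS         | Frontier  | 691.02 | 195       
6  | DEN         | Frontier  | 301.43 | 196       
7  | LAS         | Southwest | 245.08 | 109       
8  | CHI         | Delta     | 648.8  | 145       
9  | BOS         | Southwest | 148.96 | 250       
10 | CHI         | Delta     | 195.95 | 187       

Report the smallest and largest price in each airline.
SELECT airline, MIN(price), MAX(price)
FROM flights
GROUP BY airline

Result:
  Delta: min=195.95, max=700.70
  Frontier: min=301.43, max=742.49
  Southwest: min=148.96, max=803.96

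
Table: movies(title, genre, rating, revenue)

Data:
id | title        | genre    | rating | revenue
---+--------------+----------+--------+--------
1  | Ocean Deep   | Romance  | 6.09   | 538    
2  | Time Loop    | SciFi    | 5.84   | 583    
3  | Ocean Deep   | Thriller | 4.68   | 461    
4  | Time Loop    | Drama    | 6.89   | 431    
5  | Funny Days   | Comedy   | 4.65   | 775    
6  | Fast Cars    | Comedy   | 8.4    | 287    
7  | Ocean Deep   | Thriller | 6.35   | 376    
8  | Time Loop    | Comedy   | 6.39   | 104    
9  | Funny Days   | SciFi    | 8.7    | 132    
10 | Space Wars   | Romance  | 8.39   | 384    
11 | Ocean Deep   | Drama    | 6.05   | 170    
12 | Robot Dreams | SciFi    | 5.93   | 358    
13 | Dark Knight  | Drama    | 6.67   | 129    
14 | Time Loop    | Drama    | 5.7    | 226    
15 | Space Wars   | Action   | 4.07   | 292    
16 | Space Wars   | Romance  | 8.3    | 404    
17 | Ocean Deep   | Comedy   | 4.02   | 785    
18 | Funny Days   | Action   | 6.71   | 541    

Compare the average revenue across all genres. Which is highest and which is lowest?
SELECT genre, AVG(revenue)
FROM movies
GROUP BY genre
ORDER BY AVG(revenue)

All groups:
  Drama: 239.00
  SciFi: 357.67
  Action: 416.50
  Thriller: 418.50
  Romance: 442.00
  Comedy: 487.75

Highest: Comedy (487.75)
Lowest: Drama (239.00)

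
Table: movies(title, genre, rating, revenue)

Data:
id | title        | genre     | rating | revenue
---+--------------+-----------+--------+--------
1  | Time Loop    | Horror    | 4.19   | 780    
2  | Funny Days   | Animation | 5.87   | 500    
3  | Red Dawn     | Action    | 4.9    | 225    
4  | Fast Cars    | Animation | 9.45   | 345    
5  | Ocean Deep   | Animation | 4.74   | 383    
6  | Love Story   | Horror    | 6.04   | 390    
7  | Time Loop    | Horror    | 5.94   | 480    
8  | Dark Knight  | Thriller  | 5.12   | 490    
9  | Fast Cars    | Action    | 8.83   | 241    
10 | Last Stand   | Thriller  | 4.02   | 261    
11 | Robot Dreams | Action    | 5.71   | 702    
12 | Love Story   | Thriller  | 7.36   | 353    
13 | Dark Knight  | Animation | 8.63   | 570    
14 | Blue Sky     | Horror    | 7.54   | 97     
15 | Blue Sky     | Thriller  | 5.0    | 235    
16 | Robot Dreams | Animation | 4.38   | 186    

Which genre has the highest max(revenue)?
SELECT genre, MAX(revenue) as val
FROM movies
GROUP BY genre
ORDER BY val DESC
LIMIT 1

Result: Horror with max(revenue) = 780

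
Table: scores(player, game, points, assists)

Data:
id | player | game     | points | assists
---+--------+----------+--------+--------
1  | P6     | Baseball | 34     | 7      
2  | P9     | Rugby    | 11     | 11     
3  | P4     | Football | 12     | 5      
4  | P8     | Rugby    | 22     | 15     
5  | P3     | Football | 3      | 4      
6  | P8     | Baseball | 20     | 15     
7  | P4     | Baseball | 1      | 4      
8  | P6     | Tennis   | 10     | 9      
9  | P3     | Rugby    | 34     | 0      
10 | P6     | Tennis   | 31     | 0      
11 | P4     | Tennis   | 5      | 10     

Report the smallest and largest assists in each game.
SELECT game, MIN(assists), MAX(assists)
FROM scores
GROUP BY game

Result:
  Baseball: min=4, max=15
  Football: min=4, max=5
  Rugby: min=0, max=15
  Tennis: min=0, max=10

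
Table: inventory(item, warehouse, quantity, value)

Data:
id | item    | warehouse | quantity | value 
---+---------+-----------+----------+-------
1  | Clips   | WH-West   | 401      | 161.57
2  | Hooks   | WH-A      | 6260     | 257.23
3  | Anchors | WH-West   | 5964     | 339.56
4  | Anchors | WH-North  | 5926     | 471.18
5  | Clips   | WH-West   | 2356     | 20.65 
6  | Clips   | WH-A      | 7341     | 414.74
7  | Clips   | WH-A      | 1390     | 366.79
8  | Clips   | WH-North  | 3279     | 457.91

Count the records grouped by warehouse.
SELECT warehouse, COUNT(*) as count
FROM inventory
GROUP BY warehouse

Result:
  WH-A: 3
  WH-North: 2
  WH-West: 3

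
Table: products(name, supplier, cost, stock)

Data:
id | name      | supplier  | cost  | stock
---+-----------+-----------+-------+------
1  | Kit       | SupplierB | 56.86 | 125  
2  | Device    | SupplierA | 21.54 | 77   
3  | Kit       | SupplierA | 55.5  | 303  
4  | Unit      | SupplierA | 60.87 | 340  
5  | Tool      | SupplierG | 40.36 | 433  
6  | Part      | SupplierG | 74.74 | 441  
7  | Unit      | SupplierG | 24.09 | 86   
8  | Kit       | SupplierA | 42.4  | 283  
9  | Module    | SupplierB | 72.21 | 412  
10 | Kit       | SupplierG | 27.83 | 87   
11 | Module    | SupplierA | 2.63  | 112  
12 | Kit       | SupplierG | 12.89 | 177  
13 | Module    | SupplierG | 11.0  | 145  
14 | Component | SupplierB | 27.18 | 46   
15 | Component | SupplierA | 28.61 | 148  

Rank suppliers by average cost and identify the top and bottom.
SELECT supplier, AVG(cost)
FROM products
GROUP BY supplier
ORDER BY AVG(cost)

All groups:
  SupplierG: 31.82
  SupplierA: 35.26
  SupplierB: 52.08

Highest: SupplierB (52.08)
Lowest: SupplierG (31.82)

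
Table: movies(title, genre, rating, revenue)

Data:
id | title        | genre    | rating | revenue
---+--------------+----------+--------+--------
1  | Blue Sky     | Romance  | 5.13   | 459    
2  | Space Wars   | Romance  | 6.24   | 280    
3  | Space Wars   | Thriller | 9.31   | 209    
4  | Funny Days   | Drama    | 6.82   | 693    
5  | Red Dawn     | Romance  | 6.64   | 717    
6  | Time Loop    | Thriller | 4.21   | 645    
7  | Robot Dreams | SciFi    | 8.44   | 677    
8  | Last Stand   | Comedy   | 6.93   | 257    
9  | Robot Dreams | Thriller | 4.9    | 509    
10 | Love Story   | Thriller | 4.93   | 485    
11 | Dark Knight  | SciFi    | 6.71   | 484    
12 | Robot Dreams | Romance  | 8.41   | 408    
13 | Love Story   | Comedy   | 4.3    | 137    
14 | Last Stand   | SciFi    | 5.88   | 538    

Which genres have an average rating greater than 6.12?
SELECT genre, AVG(rating)
FROM movies
GROUP BY genre
HAVING AVG(rating) > 6.12

Result:
  Drama: avg=6.82
  Romance: avg=6.61
  SciFi: avg=7.01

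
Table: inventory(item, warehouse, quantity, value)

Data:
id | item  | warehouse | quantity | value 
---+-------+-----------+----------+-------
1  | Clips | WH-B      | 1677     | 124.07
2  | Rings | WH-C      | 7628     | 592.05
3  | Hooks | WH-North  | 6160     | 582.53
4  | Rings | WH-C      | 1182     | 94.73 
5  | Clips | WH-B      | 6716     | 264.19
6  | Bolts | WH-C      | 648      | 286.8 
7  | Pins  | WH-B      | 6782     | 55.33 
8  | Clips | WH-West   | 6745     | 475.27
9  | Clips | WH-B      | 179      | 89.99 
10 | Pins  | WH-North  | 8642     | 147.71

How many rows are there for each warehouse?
SELECT warehouse, COUNT(*) as count
FROM inventory
GROUP BY warehouse

Result:
  WH-B: 4
  WH-C: 3
  WH-North: 2
  WH-West: 1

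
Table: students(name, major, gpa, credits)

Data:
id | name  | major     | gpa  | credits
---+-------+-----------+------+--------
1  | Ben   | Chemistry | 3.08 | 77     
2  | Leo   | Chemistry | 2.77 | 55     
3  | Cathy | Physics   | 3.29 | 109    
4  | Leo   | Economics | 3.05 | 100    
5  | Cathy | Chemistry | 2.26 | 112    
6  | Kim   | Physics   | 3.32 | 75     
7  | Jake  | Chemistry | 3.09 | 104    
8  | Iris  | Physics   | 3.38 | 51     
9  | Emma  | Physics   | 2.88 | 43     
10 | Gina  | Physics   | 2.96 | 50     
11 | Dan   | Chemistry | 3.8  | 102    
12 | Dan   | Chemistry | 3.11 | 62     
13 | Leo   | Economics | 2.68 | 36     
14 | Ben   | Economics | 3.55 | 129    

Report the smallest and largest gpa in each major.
SELECT major, MIN(gpa), MAX(gpa)
FROM students
GROUP BY major

Result:
  Chemistry: min=2.26, max=3.80
  Economics: min=2.68, max=3.55
  Physics: min=2.88, max=3.38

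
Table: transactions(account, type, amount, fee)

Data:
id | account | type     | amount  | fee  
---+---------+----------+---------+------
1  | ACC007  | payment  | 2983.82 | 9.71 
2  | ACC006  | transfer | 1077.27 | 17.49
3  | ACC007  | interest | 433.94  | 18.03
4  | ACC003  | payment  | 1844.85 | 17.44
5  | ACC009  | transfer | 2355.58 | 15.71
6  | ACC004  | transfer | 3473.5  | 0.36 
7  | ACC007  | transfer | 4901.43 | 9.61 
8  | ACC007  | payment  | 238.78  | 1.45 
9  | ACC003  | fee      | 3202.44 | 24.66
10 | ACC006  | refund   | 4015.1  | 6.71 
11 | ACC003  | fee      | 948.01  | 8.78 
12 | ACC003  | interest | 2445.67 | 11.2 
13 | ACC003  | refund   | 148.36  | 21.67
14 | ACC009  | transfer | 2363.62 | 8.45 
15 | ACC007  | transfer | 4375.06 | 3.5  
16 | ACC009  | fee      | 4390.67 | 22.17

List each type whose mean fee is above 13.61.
SELECT type, AVG(fee)
FROM transactions
GROUP BY type
HAVING AVG(fee) > 13.61

Result:
  fee: avg=18.54
  interest: avg=14.62
  refund: avg=14.19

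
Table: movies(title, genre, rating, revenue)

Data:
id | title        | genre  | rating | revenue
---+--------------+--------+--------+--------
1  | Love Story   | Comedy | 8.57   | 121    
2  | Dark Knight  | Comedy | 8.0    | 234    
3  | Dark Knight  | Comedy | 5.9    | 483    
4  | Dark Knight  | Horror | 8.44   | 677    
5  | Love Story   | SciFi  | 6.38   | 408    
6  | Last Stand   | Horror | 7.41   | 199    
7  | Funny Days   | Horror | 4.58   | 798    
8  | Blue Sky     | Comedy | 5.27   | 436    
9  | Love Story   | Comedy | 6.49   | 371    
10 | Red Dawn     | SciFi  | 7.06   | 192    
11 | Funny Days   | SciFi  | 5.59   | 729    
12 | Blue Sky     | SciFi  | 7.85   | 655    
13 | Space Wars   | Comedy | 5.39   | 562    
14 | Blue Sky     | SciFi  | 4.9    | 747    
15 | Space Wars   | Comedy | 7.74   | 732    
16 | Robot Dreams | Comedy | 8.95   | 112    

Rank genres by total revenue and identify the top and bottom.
SELECT genre, SUM(revenue)
FROM movies
GROUP BY genre
ORDER BY SUM(revenue)

All groups:
  Horror: 1674
  SciFi: 2731
  Comedy: 3051

Highest: Comedy (3051)
Lowest: Horror (1674)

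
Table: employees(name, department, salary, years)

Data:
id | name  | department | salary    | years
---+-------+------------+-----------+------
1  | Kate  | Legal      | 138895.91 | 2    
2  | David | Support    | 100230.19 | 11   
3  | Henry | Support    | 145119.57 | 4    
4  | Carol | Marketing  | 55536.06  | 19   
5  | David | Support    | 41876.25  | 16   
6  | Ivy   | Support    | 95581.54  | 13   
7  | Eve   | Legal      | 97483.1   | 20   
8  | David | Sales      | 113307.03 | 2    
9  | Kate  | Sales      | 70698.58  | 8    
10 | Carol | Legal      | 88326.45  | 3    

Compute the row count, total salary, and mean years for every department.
SELECT department,
       COUNT(*) as cnt,
       SUM(salary) as total_salary,
       AVG(years) as avg_years
FROM employees
GROUP BY department

Result:
  Legal: 3 records, 324705.46 total salary, 8.33 avg years
  Marketing: 1 records, 55536.06 total salary, 19.00 avg years
  Sales: 2 records, 184005.61 total salary, 5.00 avg years
  Support: 4 records, 382807.55 total salary, 11.00 avg years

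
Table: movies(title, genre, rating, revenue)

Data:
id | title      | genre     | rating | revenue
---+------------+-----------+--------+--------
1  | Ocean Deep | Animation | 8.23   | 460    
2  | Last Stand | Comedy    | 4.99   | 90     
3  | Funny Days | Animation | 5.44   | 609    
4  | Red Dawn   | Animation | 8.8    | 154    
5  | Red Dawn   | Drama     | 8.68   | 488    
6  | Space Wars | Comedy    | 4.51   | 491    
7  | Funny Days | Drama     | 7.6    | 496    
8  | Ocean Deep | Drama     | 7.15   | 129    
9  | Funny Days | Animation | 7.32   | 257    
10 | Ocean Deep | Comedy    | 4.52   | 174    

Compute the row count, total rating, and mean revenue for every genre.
SELECT genre,
       COUNT(*) as cnt,
       SUM(rating) as total_rating,
       AVG(revenue) as avg_revenue
FROM movies
GROUP BY genre

Result:
  Animation: 4 records, 29.79 total rating, 370.00 avg revenue
  Comedy: 3 records, 14.02 total rating, 251.67 avg revenue
  Drama: 3 records, 23.43 total rating, 371.00 avg revenue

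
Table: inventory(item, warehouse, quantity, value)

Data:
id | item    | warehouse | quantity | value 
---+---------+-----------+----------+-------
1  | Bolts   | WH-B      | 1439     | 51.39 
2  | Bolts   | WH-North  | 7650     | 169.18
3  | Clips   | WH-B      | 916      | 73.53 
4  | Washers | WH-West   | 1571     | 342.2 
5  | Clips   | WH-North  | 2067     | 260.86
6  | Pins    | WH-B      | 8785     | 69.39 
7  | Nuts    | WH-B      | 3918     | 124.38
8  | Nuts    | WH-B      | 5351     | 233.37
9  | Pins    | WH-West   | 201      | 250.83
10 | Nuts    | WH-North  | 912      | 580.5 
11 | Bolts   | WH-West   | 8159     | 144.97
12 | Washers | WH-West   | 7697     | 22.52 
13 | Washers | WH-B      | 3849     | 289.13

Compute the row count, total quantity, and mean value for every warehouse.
SELECT warehouse,
       COUNT(*) as cnt,
       SUM(quantity) as total_quantity,
       AVG(value) as avg_value
FROM inventory
GROUP BY warehouse

Result:
  WH-B: 6 records, 24258 total quantity, 140.20 avg value
  WH-North: 3 records, 10629 total quantity, 336.85 avg value
  WH-West: 4 records, 17628 total quantity, 190.13 avg value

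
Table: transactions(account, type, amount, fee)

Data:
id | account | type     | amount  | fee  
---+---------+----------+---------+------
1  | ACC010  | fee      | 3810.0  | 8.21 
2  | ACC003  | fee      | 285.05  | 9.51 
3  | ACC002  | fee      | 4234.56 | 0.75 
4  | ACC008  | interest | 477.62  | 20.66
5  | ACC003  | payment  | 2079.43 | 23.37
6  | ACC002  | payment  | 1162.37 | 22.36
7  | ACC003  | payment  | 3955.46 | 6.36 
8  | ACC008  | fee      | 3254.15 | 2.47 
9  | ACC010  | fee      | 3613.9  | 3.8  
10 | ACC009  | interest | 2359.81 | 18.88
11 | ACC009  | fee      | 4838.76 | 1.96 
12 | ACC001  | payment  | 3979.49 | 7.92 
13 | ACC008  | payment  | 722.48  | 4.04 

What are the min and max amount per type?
SELECT type, MIN(amount), MAX(amount)
FROM transactions
GROUP BY type

Result:
  fee: min=285.05, max=4838.76
  interest: min=477.62, max=2359.81
  payment: min=722.48, max=3979.49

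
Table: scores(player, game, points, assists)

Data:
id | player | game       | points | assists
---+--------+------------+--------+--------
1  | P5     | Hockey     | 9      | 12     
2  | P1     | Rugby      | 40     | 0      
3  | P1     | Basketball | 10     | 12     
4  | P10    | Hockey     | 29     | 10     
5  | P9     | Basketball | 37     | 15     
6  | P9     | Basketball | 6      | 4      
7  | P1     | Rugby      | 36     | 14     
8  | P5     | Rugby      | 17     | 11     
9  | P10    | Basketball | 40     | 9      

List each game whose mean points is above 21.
SELECT game, AVG(points)
FROM scores
GROUP BY game
HAVING AVG(points) > 21

Result:
  Basketball: avg=23.25
  Rugby: avg=31.00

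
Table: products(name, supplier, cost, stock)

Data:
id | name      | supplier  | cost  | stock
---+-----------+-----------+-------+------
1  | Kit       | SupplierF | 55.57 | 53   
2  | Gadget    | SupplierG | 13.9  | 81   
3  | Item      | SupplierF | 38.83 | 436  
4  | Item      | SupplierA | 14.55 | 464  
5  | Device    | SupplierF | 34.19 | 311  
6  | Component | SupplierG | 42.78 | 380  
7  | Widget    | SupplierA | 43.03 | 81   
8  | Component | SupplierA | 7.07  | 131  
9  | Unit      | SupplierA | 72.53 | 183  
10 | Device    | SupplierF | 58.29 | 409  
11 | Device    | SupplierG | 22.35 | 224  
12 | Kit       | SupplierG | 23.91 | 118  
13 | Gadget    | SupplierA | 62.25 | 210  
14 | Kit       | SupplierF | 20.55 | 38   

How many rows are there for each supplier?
SELECT supplier, COUNT(*) as count
FROM products
GROUP BY supplier

Result:
  SupplierA: 5
  SupplierF: 5
  SupplierG: 4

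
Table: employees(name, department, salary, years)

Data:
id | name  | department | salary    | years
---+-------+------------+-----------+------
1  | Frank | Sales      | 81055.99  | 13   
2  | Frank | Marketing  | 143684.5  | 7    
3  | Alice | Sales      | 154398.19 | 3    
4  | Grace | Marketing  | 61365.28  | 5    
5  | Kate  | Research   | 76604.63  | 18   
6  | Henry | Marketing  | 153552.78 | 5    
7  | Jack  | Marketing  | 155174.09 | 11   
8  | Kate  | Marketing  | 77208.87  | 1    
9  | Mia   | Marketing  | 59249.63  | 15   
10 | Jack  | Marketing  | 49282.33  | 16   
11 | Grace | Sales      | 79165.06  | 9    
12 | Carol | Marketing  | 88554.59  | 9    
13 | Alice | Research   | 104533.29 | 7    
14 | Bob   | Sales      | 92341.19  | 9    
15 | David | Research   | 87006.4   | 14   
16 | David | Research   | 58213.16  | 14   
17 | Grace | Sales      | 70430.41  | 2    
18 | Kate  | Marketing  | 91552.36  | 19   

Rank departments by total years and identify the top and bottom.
SELECT department, SUM(years)
FROM employees
GROUP BY department
ORDER BY SUM(years)

All groups:
  Sales: 36
  Research: 53
  Marketing: 88

Highest: Marketing (88)
Lowest: Sales (36)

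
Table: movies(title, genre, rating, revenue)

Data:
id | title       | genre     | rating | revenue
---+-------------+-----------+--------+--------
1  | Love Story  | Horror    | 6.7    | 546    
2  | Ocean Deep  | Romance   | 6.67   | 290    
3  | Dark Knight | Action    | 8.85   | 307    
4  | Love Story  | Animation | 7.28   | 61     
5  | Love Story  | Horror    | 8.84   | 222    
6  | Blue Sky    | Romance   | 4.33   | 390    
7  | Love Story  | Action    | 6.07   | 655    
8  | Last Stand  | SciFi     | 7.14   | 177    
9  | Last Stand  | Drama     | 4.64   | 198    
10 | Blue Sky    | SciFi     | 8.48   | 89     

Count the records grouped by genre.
SELECT genre, COUNT(*) as count
FROM movies
GROUP BY genre

Result:
  Action: 2
  Animation: 1
  Drama: 1
  Horror: 2
  Romance: 2
  SciFi: 2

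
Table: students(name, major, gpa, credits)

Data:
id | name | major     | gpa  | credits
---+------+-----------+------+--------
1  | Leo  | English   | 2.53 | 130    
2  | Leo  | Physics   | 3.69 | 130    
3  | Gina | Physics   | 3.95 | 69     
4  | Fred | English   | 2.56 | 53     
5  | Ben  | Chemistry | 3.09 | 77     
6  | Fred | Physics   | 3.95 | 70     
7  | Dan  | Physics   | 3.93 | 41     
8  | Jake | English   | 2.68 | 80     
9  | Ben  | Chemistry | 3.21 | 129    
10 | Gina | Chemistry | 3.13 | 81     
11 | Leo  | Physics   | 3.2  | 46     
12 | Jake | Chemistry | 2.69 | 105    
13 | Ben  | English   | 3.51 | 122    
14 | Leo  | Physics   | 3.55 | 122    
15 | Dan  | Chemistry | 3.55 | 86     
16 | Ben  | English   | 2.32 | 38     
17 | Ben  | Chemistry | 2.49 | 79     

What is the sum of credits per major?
SELECT major, SUM(credits) as result
FROM students
GROUP BY major

Result:
  Chemistry: 557
  English: 423
  Physics: 478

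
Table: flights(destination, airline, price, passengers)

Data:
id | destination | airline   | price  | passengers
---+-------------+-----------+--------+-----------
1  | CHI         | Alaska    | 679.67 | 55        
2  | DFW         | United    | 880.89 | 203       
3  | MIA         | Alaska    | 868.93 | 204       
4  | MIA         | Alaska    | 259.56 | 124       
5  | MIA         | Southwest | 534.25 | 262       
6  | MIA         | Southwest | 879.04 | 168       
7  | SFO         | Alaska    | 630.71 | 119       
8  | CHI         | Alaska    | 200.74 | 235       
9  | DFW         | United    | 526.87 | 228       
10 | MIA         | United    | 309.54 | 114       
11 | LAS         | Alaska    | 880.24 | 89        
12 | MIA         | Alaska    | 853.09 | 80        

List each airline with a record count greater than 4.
SELECT airline, COUNT(*) as cnt
FROM flights
GROUP BY airline
HAVING COUNT(*) > 4

Result:
  Alaska: 7

Note: HAVING filters groups after aggregation, WHERE filters rows before.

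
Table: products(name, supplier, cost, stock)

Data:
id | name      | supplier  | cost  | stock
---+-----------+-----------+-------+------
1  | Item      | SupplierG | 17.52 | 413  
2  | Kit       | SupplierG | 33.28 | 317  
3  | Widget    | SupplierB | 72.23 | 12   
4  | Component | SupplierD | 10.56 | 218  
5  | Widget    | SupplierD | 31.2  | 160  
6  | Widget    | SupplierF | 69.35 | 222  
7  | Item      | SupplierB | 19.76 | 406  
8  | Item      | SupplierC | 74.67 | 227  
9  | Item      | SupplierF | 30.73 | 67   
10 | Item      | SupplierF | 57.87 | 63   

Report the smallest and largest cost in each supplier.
SELECT supplier, MIN(cost), MAX(cost)
FROM products
GROUP BY supplier

Result:
  SupplierB: min=19.76, max=72.23
  SupplierC: min=74.67, max=74.67
  SupplierD: min=10.56, max=31.20
  SupplierF: min=30.73, max=69.35
  SupplierG: min=17.52, max=33.28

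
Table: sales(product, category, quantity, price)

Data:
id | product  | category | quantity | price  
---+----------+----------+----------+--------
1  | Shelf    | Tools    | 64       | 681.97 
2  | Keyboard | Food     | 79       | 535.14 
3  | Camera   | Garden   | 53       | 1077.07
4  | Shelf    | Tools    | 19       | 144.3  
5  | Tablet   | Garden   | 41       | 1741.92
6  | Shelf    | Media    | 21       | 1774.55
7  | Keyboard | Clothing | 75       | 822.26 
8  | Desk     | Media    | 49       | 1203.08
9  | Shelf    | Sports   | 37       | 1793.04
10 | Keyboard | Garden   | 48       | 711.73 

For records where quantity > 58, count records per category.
SELECT category, COUNT(*)
FROM sales
WHERE quantity > 58
GROUP BY category

Note: WHERE filters rows before grouping.

Result:
  Clothing: 1
  Food: 1
  Tools: 1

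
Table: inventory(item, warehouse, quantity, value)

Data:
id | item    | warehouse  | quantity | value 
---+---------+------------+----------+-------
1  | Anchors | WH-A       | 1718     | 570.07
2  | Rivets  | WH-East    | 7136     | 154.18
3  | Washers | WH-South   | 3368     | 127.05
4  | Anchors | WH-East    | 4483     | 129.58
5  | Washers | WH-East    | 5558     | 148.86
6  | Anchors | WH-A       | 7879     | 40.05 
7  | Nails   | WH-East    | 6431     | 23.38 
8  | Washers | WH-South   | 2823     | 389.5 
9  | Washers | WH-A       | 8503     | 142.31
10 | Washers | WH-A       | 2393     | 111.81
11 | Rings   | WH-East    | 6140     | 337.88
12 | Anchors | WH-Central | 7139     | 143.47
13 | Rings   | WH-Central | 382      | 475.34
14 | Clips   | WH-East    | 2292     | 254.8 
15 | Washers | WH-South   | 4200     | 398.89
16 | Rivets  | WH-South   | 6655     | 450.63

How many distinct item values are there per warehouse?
SELECT warehouse, COUNT(DISTINCT item)
FROM inventory
GROUP BY warehouse

Result:
  WH-A: 2 distinct
  WH-Central: 2 distinct
  WH-East: 6 distinct
  WH-South: 2 distinct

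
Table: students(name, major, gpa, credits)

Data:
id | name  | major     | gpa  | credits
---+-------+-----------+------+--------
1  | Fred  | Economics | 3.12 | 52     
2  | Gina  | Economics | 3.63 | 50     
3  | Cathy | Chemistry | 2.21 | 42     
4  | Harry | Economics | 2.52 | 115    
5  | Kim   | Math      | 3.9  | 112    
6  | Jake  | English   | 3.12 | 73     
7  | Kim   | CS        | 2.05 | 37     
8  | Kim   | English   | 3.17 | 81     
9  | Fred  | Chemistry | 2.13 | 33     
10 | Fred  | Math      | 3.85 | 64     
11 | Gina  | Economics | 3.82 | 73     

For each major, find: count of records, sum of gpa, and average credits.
SELECT major,
       COUNT(*) as cnt,
       SUM(gpa) as total_gpa,
       AVG(credits) as avg_credits
FROM students
GROUP BY major

Result:
  CS: 1 records, 2.05 total gpa, 37.00 avg credits
  Chemistry: 2 records, 4.34 total gpa, 37.50 avg credits
  Economics: 4 records, 13.09 total gpa, 72.50 avg credits
  English: 2 records, 6.29 total gpa, 77.00 avg credits
  Math: 2 records, 7.75 total gpa, 88.00 avg credits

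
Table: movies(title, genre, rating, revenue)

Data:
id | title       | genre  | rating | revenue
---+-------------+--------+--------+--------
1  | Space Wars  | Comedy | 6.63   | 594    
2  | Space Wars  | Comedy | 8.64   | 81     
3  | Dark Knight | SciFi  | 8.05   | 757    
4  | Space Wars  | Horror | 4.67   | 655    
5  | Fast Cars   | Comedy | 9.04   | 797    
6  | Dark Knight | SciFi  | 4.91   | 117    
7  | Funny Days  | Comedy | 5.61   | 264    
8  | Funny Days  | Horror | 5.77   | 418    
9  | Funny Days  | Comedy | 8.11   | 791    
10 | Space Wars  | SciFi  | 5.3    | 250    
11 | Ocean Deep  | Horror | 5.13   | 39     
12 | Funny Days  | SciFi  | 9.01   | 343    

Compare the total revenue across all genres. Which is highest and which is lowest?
SELECT genre, SUM(revenue)
FROM movies
GROUP BY genre
ORDER BY SUM(revenue)

All groups:
  Horror: 1112
  SciFi: 1467
  Comedy: 2527

Highest: Comedy (2527)
Lowest: Horror (1112)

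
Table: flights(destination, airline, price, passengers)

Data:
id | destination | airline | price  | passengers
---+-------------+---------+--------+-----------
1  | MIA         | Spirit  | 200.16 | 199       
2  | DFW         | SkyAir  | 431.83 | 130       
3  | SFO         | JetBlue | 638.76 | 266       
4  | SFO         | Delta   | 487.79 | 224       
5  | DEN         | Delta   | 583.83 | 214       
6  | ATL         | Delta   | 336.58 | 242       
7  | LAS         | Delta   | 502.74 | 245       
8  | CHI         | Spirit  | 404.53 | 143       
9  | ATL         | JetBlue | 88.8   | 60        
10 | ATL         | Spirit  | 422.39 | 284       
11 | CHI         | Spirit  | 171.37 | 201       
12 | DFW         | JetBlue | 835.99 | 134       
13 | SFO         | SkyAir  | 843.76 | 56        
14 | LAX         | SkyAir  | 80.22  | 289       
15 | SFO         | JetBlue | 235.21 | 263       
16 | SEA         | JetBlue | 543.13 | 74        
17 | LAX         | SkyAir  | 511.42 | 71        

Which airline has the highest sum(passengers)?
SELECT airline, SUM(passengers) as val
FROM flights
GROUP BY airline
ORDER BY val DESC
LIMIT 1

Result: Delta with sum(passengers) = 925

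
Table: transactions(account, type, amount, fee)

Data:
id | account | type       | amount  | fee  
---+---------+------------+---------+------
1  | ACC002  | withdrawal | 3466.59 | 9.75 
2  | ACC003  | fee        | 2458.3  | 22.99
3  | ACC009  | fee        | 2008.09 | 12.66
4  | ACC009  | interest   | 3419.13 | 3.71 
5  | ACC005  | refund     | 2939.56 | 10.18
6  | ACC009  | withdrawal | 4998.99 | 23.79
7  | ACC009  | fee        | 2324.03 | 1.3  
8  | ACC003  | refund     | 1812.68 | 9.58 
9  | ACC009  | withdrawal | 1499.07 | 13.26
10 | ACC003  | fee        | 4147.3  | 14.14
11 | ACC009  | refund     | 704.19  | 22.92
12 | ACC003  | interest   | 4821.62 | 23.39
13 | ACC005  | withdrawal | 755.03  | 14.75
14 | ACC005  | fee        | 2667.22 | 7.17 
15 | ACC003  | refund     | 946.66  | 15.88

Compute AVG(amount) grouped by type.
SELECT type, AVG(amount) as result
FROM transactions
GROUP BY type

Result:
  fee: 2720.99
  interest: 4120.38
  refund: 1600.77
  withdrawal: 2679.92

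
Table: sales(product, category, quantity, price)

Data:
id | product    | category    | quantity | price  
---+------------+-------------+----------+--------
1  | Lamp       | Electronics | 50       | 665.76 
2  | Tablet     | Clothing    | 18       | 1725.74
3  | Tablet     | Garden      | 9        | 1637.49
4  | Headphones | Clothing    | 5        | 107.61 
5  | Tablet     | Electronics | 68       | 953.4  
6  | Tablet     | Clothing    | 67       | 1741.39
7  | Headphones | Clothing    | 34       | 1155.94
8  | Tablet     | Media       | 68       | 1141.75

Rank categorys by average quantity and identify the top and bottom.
SELECT category, AVG(quantity)
FROM sales
GROUP BY category
ORDER BY AVG(quantity)

All groups:
  Garden: 9.00
  Clothing: 31.00
  Electronics: 59.00
  Media: 68.00

Highest: Media (68.00)
Lowest: Garden (9.00)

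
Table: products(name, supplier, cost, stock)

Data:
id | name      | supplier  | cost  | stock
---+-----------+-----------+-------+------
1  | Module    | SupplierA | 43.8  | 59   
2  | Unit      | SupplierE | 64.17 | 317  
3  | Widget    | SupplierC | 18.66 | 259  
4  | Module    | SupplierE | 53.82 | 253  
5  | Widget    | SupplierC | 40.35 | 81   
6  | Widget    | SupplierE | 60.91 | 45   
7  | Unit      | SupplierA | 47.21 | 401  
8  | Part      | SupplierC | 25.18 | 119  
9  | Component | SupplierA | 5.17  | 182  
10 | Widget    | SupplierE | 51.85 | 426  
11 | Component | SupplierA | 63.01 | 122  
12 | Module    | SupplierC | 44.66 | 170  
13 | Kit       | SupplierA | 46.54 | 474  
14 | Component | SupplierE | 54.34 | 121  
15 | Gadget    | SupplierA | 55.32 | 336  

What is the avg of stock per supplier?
SELECT supplier, AVG(stock) as result
FROM products
GROUP BY supplier

Result:
  SupplierA: 262.33
  SupplierC: 157.25
  SupplierE: 232.40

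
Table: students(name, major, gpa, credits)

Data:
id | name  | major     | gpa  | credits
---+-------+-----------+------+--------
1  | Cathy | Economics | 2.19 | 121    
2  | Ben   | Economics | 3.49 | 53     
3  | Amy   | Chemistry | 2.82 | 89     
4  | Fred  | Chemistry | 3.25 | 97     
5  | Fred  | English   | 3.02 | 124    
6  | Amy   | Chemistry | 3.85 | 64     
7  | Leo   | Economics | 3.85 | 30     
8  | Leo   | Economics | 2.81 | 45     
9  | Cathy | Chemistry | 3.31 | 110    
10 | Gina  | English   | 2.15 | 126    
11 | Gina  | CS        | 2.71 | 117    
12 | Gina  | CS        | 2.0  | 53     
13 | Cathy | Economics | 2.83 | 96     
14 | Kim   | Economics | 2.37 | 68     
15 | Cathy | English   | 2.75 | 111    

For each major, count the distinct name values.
SELECT major, COUNT(DISTINCT name)
FROM students
GROUP BY major

Result:
  CS: 1 distinct
  Chemistry: 3 distinct
  Economics: 4 distinct
  English: 3 distinct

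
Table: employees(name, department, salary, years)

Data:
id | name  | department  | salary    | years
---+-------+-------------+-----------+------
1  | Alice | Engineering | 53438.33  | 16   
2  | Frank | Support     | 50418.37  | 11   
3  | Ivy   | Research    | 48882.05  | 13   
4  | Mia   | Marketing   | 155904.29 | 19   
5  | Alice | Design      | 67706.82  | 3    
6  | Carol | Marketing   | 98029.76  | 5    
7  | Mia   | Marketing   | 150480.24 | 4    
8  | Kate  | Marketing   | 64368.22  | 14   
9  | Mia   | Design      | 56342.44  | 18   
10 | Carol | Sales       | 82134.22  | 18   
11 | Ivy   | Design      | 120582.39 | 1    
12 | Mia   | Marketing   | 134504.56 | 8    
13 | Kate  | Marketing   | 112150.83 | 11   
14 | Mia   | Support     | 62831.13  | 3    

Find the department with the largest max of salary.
SELECT department, MAX(salary) as val
FROM employees
GROUP BY department
ORDER BY val DESC
LIMIT 1

Result: Marketing with max(salary) = 155904.29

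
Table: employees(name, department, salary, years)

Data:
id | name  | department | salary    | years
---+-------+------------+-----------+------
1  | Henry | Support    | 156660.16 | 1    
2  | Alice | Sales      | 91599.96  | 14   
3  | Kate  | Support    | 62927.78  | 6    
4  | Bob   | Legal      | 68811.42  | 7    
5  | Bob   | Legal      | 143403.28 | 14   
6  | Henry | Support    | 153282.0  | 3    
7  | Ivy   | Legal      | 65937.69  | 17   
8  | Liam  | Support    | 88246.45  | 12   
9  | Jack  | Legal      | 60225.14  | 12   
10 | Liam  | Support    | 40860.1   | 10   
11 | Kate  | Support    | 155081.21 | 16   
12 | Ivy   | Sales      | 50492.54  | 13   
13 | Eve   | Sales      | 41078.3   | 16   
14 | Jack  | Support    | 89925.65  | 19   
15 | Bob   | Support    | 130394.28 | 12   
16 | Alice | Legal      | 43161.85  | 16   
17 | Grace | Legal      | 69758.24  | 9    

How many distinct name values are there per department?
SELECT department, COUNT(DISTINCT name)
FROM employees
GROUP BY department

Result:
  Legal: 5 distinct
  Sales: 3 distinct
  Support: 5 distinct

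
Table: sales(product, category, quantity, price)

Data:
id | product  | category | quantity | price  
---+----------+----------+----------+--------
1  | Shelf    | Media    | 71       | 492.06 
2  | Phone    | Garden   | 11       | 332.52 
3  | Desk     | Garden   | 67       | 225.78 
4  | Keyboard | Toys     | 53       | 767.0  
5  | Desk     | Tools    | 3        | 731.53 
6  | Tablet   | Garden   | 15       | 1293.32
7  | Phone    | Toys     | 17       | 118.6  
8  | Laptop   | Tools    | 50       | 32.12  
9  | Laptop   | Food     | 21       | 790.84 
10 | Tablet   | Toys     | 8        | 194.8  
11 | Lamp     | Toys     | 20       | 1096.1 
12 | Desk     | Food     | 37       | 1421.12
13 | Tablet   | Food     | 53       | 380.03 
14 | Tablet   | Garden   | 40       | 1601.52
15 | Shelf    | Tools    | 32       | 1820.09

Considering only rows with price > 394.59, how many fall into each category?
SELECT category, COUNT(*)
FROM sales
WHERE price > 394.59
GROUP BY category

Note: WHERE filters rows before grouping.

Result:
  Food: 2
  Garden: 2
  Media: 1
  Tools: 2
  Toys: 2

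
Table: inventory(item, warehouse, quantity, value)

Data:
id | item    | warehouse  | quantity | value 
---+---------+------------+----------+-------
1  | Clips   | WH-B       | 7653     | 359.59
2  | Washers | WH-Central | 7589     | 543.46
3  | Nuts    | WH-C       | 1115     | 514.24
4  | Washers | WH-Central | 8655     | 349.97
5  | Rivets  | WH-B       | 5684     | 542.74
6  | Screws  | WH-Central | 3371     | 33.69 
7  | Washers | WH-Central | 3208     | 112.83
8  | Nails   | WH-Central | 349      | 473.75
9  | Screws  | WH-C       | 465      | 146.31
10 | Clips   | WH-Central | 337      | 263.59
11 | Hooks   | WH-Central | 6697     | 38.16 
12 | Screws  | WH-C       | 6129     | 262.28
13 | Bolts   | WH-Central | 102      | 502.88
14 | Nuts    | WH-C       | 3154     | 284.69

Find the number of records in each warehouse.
SELECT warehouse, COUNT(*) as count
FROM inventory
GROUP BY warehouse

Result:
  WH-B: 2
  WH-C: 4
  WH-Central: 8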